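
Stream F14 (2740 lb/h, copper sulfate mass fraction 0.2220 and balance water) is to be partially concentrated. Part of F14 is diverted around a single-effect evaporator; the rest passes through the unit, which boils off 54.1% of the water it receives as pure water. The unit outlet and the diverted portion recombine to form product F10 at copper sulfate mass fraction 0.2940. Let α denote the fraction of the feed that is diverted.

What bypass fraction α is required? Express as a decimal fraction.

All 2740×0.222 = 608.28 lb/h of copper sulfate reaches F10, so F10 = 608.28/0.294 = 2069 lb/h and vapour = 671.02 lb/h.
The evaporator receives (1−α)·2740 of feed at 0.778 water and removes 0.541 of that water:
0.541×0.778×(1−α)×2740 = 671.02
(1−α) = 671.02/1153.3 = 0.5818;  α = 0.4182.

0.418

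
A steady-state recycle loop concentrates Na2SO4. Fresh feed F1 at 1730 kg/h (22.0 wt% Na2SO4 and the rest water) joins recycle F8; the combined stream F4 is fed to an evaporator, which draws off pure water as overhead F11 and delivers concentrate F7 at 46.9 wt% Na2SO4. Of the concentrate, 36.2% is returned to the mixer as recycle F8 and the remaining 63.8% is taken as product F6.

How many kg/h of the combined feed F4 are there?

Overall Na2SO4 balance (none leaves overhead): Na2SO4 in fresh feed = Na2SO4 in product, i.e. 1730×0.220 = (1−0.362)·F7·0.469.
F7 = 380.6/(0.469×0.638) = 1272 kg/h.
Recycle F8 = 0.362×1272 = 460.45 kg/h.
Combined feed F4 = 1730 + 460.45 = 2190.5 kg/h.

2190 kg/h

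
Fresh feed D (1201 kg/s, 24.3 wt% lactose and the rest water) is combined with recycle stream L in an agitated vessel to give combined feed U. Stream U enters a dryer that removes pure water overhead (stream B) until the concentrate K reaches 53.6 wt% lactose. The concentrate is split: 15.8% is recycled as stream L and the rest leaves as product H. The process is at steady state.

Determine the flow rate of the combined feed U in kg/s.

Overall lactose balance (none leaves overhead): lactose in fresh feed = lactose in product, i.e. 1201×0.243 = (1−0.158)·K·0.536.
K = 291.84/(0.536×0.842) = 646.65 kg/s.
Recycle L = 0.158×646.65 = 102.17 kg/s.
Combined feed U = 1201 + 102.17 = 1303.2 kg/s.

1303 kg/s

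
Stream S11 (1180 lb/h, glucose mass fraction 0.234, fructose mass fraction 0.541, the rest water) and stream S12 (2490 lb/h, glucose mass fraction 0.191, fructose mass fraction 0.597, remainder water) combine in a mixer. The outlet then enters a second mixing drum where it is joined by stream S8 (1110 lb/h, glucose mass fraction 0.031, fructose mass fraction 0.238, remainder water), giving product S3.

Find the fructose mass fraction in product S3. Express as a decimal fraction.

Overall, product flow = 4780 lb/h.
fructose in = 1180×0.541 + 2490×0.597 + 1110×0.238 = 2389.1 lb/h.
fructose fraction in S3 = 0.500.

0.500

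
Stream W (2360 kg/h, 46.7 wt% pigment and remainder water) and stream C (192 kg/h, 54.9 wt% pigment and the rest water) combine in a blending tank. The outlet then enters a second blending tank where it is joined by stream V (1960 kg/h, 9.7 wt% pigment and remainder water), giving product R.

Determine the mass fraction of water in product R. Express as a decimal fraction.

Overall, product flow = 4512 kg/h.
water in = 2360×0.533 + 192×0.451 + 1960×0.903 = 3114.4 kg/h.
water fraction in R = 0.690.

0.690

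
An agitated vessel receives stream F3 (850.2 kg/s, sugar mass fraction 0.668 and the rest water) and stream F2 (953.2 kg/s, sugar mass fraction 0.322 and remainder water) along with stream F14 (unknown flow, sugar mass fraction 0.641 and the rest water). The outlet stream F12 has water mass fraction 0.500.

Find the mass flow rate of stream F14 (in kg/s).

190.3 kg/s

Let F14 be the unknown flow. Total out = 1803.4 + F14.
water balance: 928.54 + 0.359·F14 = 0.500·(1803.4 + F14)
(0.359 − 0.500)·F14 = 0.500×1803.4 − 928.54 = -26.836
F14 = -26.836 / -0.141 = 190.33 kg/s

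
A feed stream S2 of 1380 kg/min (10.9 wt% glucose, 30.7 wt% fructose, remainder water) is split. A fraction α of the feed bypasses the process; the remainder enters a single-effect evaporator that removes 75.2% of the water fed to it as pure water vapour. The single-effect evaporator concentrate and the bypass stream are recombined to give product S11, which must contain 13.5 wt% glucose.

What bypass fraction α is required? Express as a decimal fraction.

0.561

All 1380×0.109 = 150.42 kg/min of glucose reaches S11, so S11 = 150.42/0.135 = 1114.2 kg/min and vapour = 265.78 kg/min.
The evaporator receives (1−α)·1380 of feed at 0.584 water and removes 0.752 of that water:
0.752×0.584×(1−α)×1380 = 265.78
(1−α) = 265.78/606.05 = 0.4385;  α = 0.5615.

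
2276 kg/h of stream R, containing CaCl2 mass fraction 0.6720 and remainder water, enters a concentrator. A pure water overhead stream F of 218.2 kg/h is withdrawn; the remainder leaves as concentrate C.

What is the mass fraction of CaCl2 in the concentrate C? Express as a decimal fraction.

CaCl2 is not removed: 2276×0.672 = 1529.5 kg/h of CaCl2 enters C.
Concentrate = 2276 − 218.2 = 2057.8 kg/h.
Mass fraction = 1529.5/2057.8 = 0.7433.

0.7433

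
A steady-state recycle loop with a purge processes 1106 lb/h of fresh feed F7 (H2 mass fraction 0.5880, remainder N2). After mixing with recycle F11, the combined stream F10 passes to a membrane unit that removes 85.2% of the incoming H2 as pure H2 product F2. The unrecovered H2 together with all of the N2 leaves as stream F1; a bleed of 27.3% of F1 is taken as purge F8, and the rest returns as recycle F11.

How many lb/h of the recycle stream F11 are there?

N2 enters only via F7 and leaves only via the purge: 1106×0.412 = 0.273×(N2 in F1), and the membrane unit passes all N2, so N2 in F10 = N2 in F1 = 1669.1 lb/h.
H2 in F10: m_A = 1106×0.588 + (1−0.273)·(1−0.852)·m_A, so m_A = 650.33/0.8924 = 728.74 lb/h.
F1 = (1−0.852)×728.74 + 1669.1 = 1777 lb/h.
Recycle F11 = (1−0.273)×1777 = 1291.9 lb/h.

1292 lb/h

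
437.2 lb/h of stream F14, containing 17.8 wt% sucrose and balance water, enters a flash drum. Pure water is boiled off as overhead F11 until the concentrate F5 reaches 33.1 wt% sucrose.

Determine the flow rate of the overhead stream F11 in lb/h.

sucrose is conserved: 437.2×0.178 = 77.822 lb/h all reports to the concentrate.
Concentrate = 77.822/(target fraction) = 235.11 lb/h.
Overhead = 437.2 − 235.11 = 202.09 lb/h.

202.1 lb/h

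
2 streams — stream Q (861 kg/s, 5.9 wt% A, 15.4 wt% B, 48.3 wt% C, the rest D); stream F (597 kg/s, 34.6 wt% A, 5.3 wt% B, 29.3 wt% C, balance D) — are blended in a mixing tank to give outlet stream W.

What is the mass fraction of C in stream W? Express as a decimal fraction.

0.405

Total flow out = 861 + 597 = 1458 kg/s.
C in = 861×0.483 + 597×0.293 = 590.78 kg/s.
C mass fraction in W = 590.78/1458 = 0.405.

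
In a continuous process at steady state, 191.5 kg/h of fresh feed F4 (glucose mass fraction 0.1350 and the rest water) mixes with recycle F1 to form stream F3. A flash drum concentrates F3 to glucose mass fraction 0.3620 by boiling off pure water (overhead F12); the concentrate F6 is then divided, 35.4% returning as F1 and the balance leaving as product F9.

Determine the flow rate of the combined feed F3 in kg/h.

Overall glucose balance (none leaves overhead): glucose in fresh feed = glucose in product, i.e. 191.5×0.135 = (1−0.354)·F6·0.362.
F6 = 25.853/(0.362×0.646) = 110.55 kg/h.
Recycle F1 = 0.354×110.55 = 39.135 kg/h.
Combined feed F3 = 191.5 + 39.135 = 230.63 kg/h.

230.6 kg/h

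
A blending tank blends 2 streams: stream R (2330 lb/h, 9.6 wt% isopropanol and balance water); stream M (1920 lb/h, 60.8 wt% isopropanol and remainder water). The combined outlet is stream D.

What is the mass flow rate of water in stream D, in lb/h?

water out = water in = 2330×0.904 + 1920×0.392 = 2859 lb/h.

2859 lb/h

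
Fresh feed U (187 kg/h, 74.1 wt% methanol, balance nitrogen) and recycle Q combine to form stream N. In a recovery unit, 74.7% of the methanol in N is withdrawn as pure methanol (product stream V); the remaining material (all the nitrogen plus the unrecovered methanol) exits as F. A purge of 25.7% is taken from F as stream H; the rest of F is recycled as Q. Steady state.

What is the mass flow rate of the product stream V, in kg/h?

127.5 kg/h

methanol in N: m_A = 187×0.741 + (1−0.257)·(1−0.747)·m_A, so m_A = 138.57/0.8120 = 170.64 kg/h.
Product V = 0.747×170.64 = 127.47 kg/h.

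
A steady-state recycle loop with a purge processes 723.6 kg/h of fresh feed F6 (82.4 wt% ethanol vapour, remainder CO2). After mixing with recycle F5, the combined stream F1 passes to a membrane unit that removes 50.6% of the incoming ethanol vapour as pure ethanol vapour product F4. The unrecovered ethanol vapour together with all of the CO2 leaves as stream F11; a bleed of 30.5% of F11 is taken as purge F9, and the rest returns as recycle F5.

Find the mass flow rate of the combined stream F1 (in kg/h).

1326 kg/h

CO2 enters only via F6 and leaves only via the purge: 723.6×0.176 = 0.305×(CO2 in F11), and the membrane unit passes all CO2, so CO2 in F1 = CO2 in F11 = 417.55 kg/h.
ethanol vapour in F1: m_A = 723.6×0.824 + (1−0.305)·(1−0.506)·m_A, so m_A = 596.25/0.6567 = 907.98 kg/h.
F1 = 907.98 + 417.55 = 1325.5 kg/h.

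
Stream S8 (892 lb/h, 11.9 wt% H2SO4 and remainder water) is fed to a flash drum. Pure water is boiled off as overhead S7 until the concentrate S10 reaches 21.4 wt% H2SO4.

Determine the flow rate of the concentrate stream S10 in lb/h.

H2SO4 is conserved: 892×0.119 = 106.15 lb/h all reports to the concentrate.
Concentrate = 106.15/(target fraction) = 496.02 lb/h.

496 lb/h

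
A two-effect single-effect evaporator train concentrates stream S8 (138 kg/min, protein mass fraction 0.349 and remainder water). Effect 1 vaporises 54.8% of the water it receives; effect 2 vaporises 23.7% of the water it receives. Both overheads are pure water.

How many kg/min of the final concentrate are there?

79.14 kg/min

water in feed = 138×0.651 = 89.838 kg/min.
After stage 1: water left = (1−0.548)×89.838 = 40.607; stream total = 88.769 kg/min.
After stage 2: water left = (1−0.237)×40.607 = 30.983; final concentrate = 79.145 kg/min.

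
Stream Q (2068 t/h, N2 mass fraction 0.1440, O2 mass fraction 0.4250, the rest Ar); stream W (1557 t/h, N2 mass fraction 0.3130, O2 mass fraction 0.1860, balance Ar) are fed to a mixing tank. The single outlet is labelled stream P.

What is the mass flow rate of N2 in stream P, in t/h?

N2 out = N2 in = 2068×0.144 + 1557×0.313 = 785.13 t/h.

785.1 t/h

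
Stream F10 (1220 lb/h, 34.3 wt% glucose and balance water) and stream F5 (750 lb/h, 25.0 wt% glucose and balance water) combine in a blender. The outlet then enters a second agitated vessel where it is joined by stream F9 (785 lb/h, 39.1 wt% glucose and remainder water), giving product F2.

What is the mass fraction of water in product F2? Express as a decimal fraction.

Overall, product flow = 2755 lb/h.
water in = 1220×0.657 + 750×0.750 + 785×0.609 = 1842.1 lb/h.
water fraction in F2 = 0.669.

0.669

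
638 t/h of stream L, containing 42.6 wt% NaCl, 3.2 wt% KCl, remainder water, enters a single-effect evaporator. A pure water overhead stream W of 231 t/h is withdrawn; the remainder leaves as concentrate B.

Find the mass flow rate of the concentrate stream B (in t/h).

Concentrate = 638 − 231 = 407 t/h.

407 t/h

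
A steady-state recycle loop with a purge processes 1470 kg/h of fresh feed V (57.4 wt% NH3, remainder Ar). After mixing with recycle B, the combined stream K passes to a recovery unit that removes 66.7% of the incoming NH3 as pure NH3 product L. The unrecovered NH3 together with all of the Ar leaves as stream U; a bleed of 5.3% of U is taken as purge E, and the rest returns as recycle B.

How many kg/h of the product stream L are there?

822 kg/h

NH3 in K: m_A = 1470×0.574 + (1−0.053)·(1−0.667)·m_A, so m_A = 843.78/0.6846 = 1232.4 kg/h.
Product L = 0.667×1232.4 = 822.03 kg/h.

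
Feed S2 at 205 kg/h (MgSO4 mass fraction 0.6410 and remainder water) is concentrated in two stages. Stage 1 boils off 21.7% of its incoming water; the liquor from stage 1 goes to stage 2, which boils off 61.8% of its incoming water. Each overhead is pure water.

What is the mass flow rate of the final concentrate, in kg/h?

153.4 kg/h

water in feed = 205×0.359 = 73.595 kg/h.
After stage 1: water left = (1−0.217)×73.595 = 57.625; stream total = 189.03 kg/h.
After stage 2: water left = (1−0.618)×57.625 = 22.013; final concentrate = 153.42 kg/h.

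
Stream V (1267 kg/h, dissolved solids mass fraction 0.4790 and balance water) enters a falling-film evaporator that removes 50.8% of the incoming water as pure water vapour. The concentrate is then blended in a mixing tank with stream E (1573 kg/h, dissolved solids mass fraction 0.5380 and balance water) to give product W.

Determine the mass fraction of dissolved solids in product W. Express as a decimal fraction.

0.5802

Vapour removed = 0.508×0.521×1267 = 335.33 kg/h; concentrate = 931.67 kg/h.
dissolved solids reaching the mixer = 606.89 (from concentrate) + 1573×0.538 = 1453.2 kg/h.
Product flow = 931.67 + 1573 = 2504.7 kg/h; dissolved solids fraction = 0.5802.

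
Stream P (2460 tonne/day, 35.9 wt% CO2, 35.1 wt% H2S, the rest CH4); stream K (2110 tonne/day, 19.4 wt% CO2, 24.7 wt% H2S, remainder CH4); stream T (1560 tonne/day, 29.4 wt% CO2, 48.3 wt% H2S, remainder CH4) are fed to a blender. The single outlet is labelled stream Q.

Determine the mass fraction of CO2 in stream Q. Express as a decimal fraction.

Total flow out = 2460 + 2110 + 1560 = 6130 tonne/day.
CO2 in = 2460×0.359 + 2110×0.194 + 1560×0.294 = 1751.1 tonne/day.
CO2 mass fraction in Q = 1751.1/6130 = 0.286.

0.286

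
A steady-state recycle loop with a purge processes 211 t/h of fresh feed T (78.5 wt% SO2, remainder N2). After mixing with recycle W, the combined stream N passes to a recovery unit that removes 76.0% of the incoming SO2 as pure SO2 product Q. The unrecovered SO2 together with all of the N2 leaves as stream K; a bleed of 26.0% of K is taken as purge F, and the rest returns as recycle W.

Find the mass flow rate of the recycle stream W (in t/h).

164.9 t/h

N2 enters only via T and leaves only via the purge: 211×0.215 = 0.260×(N2 in K), and the recovery unit passes all N2, so N2 in N = N2 in K = 174.48 t/h.
SO2 in N: m_A = 211×0.785 + (1−0.260)·(1−0.760)·m_A, so m_A = 165.64/0.8224 = 201.4 t/h.
K = (1−0.760)×201.4 + 174.48 = 222.82 t/h.
Recycle W = (1−0.260)×222.82 = 164.89 t/h.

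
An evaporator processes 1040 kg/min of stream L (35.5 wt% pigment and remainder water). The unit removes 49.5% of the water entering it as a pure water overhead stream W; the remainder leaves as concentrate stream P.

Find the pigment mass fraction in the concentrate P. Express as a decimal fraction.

0.5215

pigment is not removed: 1040×0.355 = 369.2 kg/min of pigment enters P.
water entering = 1040×0.645 = 670.8 kg/min; overhead removed = 0.495×670.8 = 332.05 kg/min.
Concentrate = 1040 − 332.05 = 707.95 kg/min.
Mass fraction = 369.2/707.95 = 0.5215.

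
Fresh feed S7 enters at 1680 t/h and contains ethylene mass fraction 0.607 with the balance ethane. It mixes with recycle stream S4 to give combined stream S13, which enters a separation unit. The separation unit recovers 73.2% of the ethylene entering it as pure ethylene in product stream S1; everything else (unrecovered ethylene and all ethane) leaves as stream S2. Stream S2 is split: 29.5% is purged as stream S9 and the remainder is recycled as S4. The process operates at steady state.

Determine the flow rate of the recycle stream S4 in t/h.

1815 t/h

ethane enters only via S7 and leaves only via the purge: 1680×0.393 = 0.295×(ethane in S2), and the separation unit passes all ethane, so ethane in S13 = ethane in S2 = 2238.1 t/h.
ethylene in S13: m_A = 1680×0.607 + (1−0.295)·(1−0.732)·m_A, so m_A = 1019.8/0.8111 = 1257.3 t/h.
S2 = (1−0.732)×1257.3 + 2238.1 = 2575.1 t/h.
Recycle S4 = (1−0.295)×2575.1 = 1815.4 t/h.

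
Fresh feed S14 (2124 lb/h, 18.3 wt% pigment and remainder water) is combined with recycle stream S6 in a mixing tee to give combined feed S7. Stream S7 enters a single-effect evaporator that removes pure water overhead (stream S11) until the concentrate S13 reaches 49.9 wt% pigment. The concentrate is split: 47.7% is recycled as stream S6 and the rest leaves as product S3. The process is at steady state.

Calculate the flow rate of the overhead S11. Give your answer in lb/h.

1345 lb/h

Overall pigment balance (none leaves overhead): pigment in fresh feed = pigment in product, i.e. 2124×0.183 = (1−0.477)·S13·0.499.
S13 = 388.69/(0.499×0.523) = 1489.4 lb/h.
Recycle S6 = 0.477×1489.4 = 710.43 lb/h.
Combined feed S7 = 2124 + 710.43 = 2834.4 lb/h.
Overhead S11 = S7 − S13 = 2834.4 − 1489.4 = 1345.1 lb/h.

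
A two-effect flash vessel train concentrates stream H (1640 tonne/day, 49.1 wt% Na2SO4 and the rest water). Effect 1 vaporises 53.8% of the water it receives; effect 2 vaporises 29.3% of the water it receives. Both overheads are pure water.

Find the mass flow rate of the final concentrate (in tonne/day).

water in feed = 1640×0.509 = 834.76 tonne/day.
After stage 1: water left = (1−0.538)×834.76 = 385.66; stream total = 1190.9 tonne/day.
After stage 2: water left = (1−0.293)×385.66 = 272.66; final concentrate = 1077.9 tonne/day.

1078 tonne/day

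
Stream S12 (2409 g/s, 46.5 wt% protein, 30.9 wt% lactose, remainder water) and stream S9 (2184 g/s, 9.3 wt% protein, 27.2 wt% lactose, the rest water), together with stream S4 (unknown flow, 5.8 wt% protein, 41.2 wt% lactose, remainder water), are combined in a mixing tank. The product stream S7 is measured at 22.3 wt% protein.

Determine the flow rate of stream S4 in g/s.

1812 g/s

Let S4 be the unknown flow. Total out = 4593 + S4.
protein balance: 1323.3 + 0.058·S4 = 0.223·(4593 + S4)
(0.058 − 0.223)·S4 = 0.223×4593 − 1323.3 = -299.06
S4 = -299.06 / -0.165 = 1812.5 g/s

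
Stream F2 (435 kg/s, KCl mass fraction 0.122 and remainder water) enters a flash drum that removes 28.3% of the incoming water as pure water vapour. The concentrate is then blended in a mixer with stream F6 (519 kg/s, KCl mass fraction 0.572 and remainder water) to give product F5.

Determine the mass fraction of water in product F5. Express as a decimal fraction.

Vapour removed = 0.283×0.878×435 = 108.09 kg/s; concentrate = 326.91 kg/s.
water reaching the mixer = 273.84 (from concentrate) + 519×0.428 = 495.98 kg/s.
Product flow = 326.91 + 519 = 845.91 kg/s; water fraction = 0.586.

0.586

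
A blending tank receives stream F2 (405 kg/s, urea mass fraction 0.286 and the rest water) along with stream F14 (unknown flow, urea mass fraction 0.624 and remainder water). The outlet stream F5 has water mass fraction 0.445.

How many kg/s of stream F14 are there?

Let F14 be the unknown flow. Total out = 405 + F14.
water balance: 289.17 + 0.376·F14 = 0.445·(405 + F14)
(0.376 − 0.445)·F14 = 0.445×405 − 289.17 = -108.94
F14 = -108.94 / -0.069 = 1578.9 kg/s

1579 kg/s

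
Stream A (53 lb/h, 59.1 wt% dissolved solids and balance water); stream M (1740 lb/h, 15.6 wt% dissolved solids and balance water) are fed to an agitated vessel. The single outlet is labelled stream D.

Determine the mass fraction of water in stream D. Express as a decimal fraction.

Total flow out = 53 + 1740 = 1793 lb/h.
water in = 53×0.409 + 1740×0.844 = 1490.2 lb/h.
water mass fraction in D = 1490.2/1793 = 0.831.

0.831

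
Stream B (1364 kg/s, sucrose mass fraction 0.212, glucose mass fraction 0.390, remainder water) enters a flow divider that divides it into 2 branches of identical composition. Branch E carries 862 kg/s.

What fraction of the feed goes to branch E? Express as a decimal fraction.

0.632

Fraction to E = 862/1364 = 0.6320.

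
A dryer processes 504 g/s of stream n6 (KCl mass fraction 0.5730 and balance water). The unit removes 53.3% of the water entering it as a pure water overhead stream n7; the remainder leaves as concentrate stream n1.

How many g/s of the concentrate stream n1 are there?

water entering = 504×0.427 = 215.21 g/s; overhead removed = 0.533×215.21 = 114.71 g/s.
Concentrate = 504 − 114.71 = 389.29 g/s.

389.3 g/s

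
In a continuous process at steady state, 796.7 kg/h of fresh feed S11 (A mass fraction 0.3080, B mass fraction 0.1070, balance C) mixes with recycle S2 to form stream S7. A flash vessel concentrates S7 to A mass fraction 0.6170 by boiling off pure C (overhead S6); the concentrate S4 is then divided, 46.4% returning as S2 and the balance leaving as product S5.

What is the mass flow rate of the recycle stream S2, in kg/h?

344.3 kg/h

Overall A balance (none leaves overhead): A in fresh feed = A in product, i.e. 796.7×0.308 = (1−0.464)·S4·0.617.
S4 = 245.38/(0.617×0.536) = 741.99 kg/h.
Recycle S2 = 0.464×741.99 = 344.28 kg/h.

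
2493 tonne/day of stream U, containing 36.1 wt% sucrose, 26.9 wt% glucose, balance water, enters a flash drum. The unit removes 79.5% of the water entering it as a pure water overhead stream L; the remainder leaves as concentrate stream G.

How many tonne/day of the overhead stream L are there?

water entering = 2493×0.370 = 922.41 tonne/day; overhead removed = 0.795×922.41 = 733.32 tonne/day.

733.3 tonne/day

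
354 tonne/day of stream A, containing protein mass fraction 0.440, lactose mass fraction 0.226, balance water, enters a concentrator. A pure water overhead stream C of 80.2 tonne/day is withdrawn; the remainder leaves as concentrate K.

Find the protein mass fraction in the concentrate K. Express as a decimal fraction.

0.569

protein is not removed: 354×0.440 = 155.76 tonne/day of protein enters K.
Concentrate = 354 − 80.2 = 273.8 tonne/day.
Mass fraction = 155.76/273.8 = 0.569.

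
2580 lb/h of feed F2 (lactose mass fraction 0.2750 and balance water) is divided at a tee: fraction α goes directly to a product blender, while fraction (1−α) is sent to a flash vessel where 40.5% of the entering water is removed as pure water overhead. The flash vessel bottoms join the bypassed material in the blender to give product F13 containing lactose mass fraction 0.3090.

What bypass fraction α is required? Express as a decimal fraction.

0.625

All 2580×0.275 = 709.5 lb/h of lactose reaches F13, so F13 = 709.5/0.309 = 2296.1 lb/h and vapour = 283.88 lb/h.
The evaporator receives (1−α)·2580 of feed at 0.725 water and removes 0.405 of that water:
0.405×0.725×(1−α)×2580 = 283.88
(1−α) = 283.88/757.55 = 0.3747;  α = 0.6253.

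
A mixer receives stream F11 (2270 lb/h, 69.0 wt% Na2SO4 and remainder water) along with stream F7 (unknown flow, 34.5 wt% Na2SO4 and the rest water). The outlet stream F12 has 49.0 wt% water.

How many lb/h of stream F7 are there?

2476 lb/h

Let F7 be the unknown flow. Total out = 2270 + F7.
water balance: 703.7 + 0.655·F7 = 0.490·(2270 + F7)
(0.655 − 0.490)·F7 = 0.490×2270 − 703.7 = 408.6
F7 = 408.6 / 0.165 = 2476.4 lb/h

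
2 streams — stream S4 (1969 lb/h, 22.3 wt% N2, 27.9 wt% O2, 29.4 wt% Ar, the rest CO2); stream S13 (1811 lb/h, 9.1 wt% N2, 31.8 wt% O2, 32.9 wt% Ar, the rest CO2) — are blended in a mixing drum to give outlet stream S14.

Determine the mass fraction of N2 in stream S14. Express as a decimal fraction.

0.160

Total flow out = 1969 + 1811 = 3780 lb/h.
N2 in = 1969×0.223 + 1811×0.091 = 603.89 lb/h.
N2 mass fraction in S14 = 603.89/3780 = 0.160.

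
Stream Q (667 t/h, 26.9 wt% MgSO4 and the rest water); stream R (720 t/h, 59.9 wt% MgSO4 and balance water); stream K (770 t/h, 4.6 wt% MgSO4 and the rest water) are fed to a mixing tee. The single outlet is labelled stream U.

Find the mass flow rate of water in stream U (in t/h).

water out = water in = 667×0.731 + 720×0.401 + 770×0.954 = 1510.9 t/h.

1511 t/h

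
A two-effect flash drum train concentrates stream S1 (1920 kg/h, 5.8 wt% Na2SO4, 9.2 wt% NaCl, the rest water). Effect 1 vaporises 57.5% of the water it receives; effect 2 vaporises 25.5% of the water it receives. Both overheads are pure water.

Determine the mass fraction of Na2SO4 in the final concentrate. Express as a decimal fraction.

0.1384

water in feed = 1920×0.850 = 1632 kg/h.
After stage 1: water left = (1−0.575)×1632 = 693.6; stream total = 981.6 kg/h.
After stage 2: water left = (1−0.255)×693.6 = 516.73; final concentrate = 804.73 kg/h.
Na2SO4 fraction = 111.36/804.73 = 0.1384.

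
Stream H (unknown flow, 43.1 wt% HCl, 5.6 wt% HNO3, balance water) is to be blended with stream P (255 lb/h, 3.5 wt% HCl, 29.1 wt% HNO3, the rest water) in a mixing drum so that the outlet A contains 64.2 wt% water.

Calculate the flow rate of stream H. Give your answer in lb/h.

63.26 lb/h

Let H be the unknown flow. Total out = 255 + H.
water balance: 171.87 + 0.513·H = 0.642·(255 + H)
(0.513 − 0.642)·H = 0.642×255 − 171.87 = -8.16
H = -8.16 / -0.129 = 63.256 lb/h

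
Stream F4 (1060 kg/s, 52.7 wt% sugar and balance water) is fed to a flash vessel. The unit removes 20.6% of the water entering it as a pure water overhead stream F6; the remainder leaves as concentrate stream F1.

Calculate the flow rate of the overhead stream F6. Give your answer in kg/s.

water entering = 1060×0.473 = 501.38 kg/s; overhead removed = 0.206×501.38 = 103.28 kg/s.

103.3 kg/s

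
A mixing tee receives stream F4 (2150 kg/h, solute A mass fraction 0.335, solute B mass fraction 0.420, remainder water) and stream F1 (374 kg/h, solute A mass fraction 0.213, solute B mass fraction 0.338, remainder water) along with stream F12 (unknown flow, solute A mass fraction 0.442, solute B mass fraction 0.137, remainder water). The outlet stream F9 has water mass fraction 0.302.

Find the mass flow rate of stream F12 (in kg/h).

567.8 kg/h

Let F12 be the unknown flow. Total out = 2524 + F12.
water balance: 694.68 + 0.421·F12 = 0.302·(2524 + F12)
(0.421 − 0.302)·F12 = 0.302×2524 − 694.68 = 67.572
F12 = 67.572 / 0.119 = 567.83 kg/h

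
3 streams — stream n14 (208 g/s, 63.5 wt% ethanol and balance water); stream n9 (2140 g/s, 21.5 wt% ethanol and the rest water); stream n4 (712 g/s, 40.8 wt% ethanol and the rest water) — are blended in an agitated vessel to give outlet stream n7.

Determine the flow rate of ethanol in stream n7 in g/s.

882.7 g/s

ethanol out = ethanol in = 208×0.635 + 2140×0.215 + 712×0.408 = 882.68 g/s.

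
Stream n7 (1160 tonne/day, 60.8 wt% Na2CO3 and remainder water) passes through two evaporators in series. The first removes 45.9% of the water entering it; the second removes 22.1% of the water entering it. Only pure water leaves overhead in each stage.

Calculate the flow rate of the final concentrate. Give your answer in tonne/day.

896.9 tonne/day

water in feed = 1160×0.392 = 454.72 tonne/day.
After stage 1: water left = (1−0.459)×454.72 = 246; stream total = 951.28 tonne/day.
After stage 2: water left = (1−0.221)×246 = 191.64; final concentrate = 896.92 tonne/day.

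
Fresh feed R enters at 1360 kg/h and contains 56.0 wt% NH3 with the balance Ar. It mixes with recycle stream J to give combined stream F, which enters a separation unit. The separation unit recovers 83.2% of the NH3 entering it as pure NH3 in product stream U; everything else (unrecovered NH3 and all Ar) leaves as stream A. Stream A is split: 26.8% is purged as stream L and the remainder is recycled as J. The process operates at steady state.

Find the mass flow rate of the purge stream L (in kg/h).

637.5 kg/h

Ar enters only via R and leaves only via the purge: 1360×0.440 = 0.268×(Ar in A), and the separation unit passes all Ar, so Ar in F = Ar in A = 2232.8 kg/h.
NH3 in F: m_A = 1360×0.560 + (1−0.268)·(1−0.832)·m_A, so m_A = 761.6/0.8770 = 868.39 kg/h.
A = (1−0.832)×868.39 + 2232.8 = 2378.7 kg/h.
Purge L = 0.268×2378.7 = 637.5 kg/h.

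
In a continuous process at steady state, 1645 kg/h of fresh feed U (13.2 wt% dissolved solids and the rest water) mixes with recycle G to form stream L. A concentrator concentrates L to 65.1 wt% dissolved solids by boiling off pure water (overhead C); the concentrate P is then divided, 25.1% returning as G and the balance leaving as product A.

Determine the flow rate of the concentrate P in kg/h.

445.3 kg/h

Overall dissolved solids balance (none leaves overhead): dissolved solids in fresh feed = dissolved solids in product, i.e. 1645×0.132 = (1−0.251)·P·0.651.
P = 217.14/(0.651×0.749) = 445.32 kg/h.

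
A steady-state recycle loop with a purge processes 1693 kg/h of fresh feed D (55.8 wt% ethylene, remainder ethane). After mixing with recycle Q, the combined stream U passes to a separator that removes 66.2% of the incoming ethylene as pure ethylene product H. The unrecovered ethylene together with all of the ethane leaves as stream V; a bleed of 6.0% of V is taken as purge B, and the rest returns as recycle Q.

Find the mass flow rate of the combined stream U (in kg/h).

13860 kg/h

ethane enters only via D and leaves only via the purge: 1693×0.442 = 0.060×(ethane in V), and the separator passes all ethane, so ethane in U = ethane in V = 12472 kg/h.
ethylene in U: m_A = 1693×0.558 + (1−0.060)·(1−0.662)·m_A, so m_A = 944.69/0.6823 = 1384.6 kg/h.
U = 1384.6 + 12472 = 13856 kg/h.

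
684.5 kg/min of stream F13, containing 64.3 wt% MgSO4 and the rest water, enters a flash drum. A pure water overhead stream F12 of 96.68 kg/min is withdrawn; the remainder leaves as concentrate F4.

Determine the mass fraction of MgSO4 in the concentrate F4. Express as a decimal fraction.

MgSO4 is not removed: 684.5×0.643 = 440.13 kg/min of MgSO4 enters F4.
Concentrate = 684.5 − 96.68 = 587.82 kg/min.
Mass fraction = 440.13/587.82 = 0.749.

0.749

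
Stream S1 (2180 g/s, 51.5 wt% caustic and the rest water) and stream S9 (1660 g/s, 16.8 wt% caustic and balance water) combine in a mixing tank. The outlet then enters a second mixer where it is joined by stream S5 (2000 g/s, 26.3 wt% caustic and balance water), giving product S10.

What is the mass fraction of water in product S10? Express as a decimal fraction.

Overall, product flow = 5840 g/s.
water in = 2180×0.485 + 1660×0.832 + 2000×0.737 = 3912.4 g/s.
water fraction in S10 = 0.6699.

0.6699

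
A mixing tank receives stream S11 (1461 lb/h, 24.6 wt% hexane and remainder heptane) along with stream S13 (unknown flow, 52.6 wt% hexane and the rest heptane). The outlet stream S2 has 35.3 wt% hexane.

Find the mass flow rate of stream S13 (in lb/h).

903.6 lb/h

Let S13 be the unknown flow. Total out = 1461 + S13.
hexane balance: 359.41 + 0.526·S13 = 0.353·(1461 + S13)
(0.526 − 0.353)·S13 = 0.353×1461 − 359.41 = 156.33
S13 = 156.33 / 0.173 = 903.62 lb/h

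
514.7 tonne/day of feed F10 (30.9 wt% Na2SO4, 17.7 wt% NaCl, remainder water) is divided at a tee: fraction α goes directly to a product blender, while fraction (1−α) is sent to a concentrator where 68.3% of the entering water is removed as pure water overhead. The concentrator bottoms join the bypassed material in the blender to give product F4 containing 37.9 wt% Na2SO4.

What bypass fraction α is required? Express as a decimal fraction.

All 514.7×0.309 = 159.04 tonne/day of Na2SO4 reaches F4, so F4 = 159.04/0.379 = 419.64 tonne/day and vapour = 95.063 tonne/day.
The evaporator receives (1−α)·514.7 of feed at 0.514 water and removes 0.683 of that water:
0.683×0.514×(1−α)×514.7 = 95.063
(1−α) = 95.063/180.69 = 0.5261;  α = 0.4739.

0.474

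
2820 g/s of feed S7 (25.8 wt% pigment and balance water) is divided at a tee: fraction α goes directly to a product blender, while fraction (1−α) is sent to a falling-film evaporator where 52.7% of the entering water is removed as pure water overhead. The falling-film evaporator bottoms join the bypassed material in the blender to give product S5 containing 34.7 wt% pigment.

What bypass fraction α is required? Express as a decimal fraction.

All 2820×0.258 = 727.56 g/s of pigment reaches S5, so S5 = 727.56/0.347 = 2096.7 g/s and vapour = 723.29 g/s.
The evaporator receives (1−α)·2820 of feed at 0.742 water and removes 0.527 of that water:
0.527×0.742×(1−α)×2820 = 723.29
(1−α) = 723.29/1102.7 = 0.6559;  α = 0.3441.

0.344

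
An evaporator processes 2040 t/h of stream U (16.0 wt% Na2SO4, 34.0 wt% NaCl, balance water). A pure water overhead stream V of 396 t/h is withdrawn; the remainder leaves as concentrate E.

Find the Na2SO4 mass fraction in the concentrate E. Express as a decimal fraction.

0.199

Na2SO4 is not removed: 2040×0.160 = 326.4 t/h of Na2SO4 enters E.
Concentrate = 2040 − 396 = 1644 t/h.
Mass fraction = 326.4/1644 = 0.199.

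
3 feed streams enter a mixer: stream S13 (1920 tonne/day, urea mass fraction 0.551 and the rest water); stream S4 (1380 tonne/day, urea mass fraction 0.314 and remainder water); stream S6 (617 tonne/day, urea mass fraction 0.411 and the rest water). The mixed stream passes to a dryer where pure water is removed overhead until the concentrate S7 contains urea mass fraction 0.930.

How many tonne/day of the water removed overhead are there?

2041 tonne/day

urea entering = 1920×0.551 + 1380×0.314 + 617×0.411 = 1744.8 tonne/day.
All urea reports to S7, so S7 = 1744.8/0.930 = 1876.2 tonne/day.
Total feed = 3917 tonne/day; overhead = 3917 − 1876.2 = 2040.8 tonne/day.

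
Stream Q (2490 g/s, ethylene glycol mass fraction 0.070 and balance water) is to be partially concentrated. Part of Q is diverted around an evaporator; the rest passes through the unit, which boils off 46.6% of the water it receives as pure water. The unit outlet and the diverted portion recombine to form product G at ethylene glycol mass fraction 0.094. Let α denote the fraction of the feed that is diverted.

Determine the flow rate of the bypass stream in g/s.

All 2490×0.070 = 174.3 g/s of ethylene glycol reaches G, so G = 174.3/0.094 = 1854.3 g/s and vapour = 635.74 g/s.
The evaporator receives (1−α)·2490 of feed at 0.930 water and removes 0.466 of that water:
0.466×0.930×(1−α)×2490 = 635.74
(1−α) = 635.74/1079.1 = 0.5891;  α = 0.4109.
Bypass flow = 0.4109×2490 = 1023.1 g/s.

1023 g/s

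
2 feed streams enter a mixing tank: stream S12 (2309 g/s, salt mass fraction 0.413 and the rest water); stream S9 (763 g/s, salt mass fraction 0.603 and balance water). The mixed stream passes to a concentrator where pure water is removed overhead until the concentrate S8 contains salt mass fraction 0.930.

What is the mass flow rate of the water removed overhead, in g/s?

1552 g/s

salt entering = 2309×0.413 + 763×0.603 = 1413.7 g/s.
All salt reports to S8, so S8 = 1413.7/0.930 = 1520.1 g/s.
Total feed = 3072 g/s; overhead = 3072 − 1520.1 = 1551.9 g/s.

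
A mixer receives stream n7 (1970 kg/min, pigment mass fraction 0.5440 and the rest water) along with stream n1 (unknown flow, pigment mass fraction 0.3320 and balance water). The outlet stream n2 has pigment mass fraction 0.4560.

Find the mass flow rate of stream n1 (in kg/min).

1398 kg/min

Let n1 be the unknown flow. Total out = 1970 + n1.
pigment balance: 1071.7 + 0.332·n1 = 0.456·(1970 + n1)
(0.332 − 0.456)·n1 = 0.456×1970 − 1071.7 = -173.36
n1 = -173.36 / -0.124 = 1398.1 kg/min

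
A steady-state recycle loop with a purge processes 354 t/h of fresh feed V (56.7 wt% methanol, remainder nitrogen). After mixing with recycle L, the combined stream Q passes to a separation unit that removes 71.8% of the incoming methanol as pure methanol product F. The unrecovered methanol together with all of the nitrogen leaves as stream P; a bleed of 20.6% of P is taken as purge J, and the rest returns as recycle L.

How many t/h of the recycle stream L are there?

648.7 t/h

nitrogen enters only via V and leaves only via the purge: 354×0.433 = 0.206×(nitrogen in P), and the separation unit passes all nitrogen, so nitrogen in Q = nitrogen in P = 744.09 t/h.
methanol in Q: m_A = 354×0.567 + (1−0.206)·(1−0.718)·m_A, so m_A = 200.72/0.7761 = 258.63 t/h.
P = (1−0.718)×258.63 + 744.09 = 817.02 t/h.
Recycle L = (1−0.206)×817.02 = 648.71 t/h.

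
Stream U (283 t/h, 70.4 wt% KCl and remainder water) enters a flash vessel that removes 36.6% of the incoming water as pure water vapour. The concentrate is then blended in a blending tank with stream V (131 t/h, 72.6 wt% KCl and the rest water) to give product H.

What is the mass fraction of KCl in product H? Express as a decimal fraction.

0.7678

Vapour removed = 0.366×0.296×283 = 30.659 t/h; concentrate = 252.34 t/h.
KCl reaching the mixer = 199.23 (from concentrate) + 131×0.726 = 294.34 t/h.
Product flow = 252.34 + 131 = 383.34 t/h; KCl fraction = 0.7678.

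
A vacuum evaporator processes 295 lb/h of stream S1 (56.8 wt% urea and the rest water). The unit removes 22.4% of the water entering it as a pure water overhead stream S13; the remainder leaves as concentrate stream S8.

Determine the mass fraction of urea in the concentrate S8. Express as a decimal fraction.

urea is not removed: 295×0.568 = 167.56 lb/h of urea enters S8.
water entering = 295×0.432 = 127.44 lb/h; overhead removed = 0.224×127.44 = 28.547 lb/h.
Concentrate = 295 − 28.547 = 266.45 lb/h.
Mass fraction = 167.56/266.45 = 0.629.

0.629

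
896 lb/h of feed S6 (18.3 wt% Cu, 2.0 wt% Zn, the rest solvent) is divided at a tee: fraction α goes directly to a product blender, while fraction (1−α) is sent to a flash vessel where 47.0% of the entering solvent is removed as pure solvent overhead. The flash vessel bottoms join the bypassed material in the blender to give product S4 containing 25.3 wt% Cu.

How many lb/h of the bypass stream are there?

234.2 lb/h

All 896×0.183 = 163.97 lb/h of Cu reaches S4, so S4 = 163.97/0.253 = 648.09 lb/h and vapour = 247.91 lb/h.
The evaporator receives (1−α)·896 of feed at 0.797 solvent and removes 0.470 of that solvent:
0.470×0.797×(1−α)×896 = 247.91
(1−α) = 247.91/335.63 = 0.7386;  α = 0.2614.
Bypass flow = 0.2614×896 = 234.2 lb/h.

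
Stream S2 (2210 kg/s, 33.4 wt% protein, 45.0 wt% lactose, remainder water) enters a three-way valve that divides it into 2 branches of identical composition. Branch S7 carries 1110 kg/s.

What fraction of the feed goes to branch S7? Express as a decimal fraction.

0.502

Fraction to S7 = 1110/2210 = 0.5023.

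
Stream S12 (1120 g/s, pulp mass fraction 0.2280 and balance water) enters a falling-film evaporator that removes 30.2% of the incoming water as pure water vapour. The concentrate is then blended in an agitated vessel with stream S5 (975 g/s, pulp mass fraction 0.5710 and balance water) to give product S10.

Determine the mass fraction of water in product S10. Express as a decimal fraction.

0.5572

Vapour removed = 0.302×0.772×1120 = 261.12 g/s; concentrate = 858.88 g/s.
water reaching the mixer = 603.52 (from concentrate) + 975×0.429 = 1021.8 g/s.
Product flow = 858.88 + 975 = 1833.9 g/s; water fraction = 0.5572.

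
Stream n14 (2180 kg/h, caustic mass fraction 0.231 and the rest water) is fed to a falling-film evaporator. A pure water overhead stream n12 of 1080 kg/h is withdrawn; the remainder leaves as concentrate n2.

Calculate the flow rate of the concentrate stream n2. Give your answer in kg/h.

1100 kg/h

Concentrate = 2180 − 1080 = 1100 kg/h.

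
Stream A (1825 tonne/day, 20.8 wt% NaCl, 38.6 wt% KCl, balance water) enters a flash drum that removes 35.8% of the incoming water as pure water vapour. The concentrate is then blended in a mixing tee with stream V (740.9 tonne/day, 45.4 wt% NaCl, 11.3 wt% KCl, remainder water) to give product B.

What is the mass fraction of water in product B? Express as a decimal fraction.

0.346

Vapour removed = 0.358×0.406×1825 = 265.26 tonne/day; concentrate = 1559.7 tonne/day.
water reaching the mixer = 475.69 (from concentrate) + 740.9×0.433 = 796.5 tonne/day.
Product flow = 1559.7 + 740.9 = 2300.6 tonne/day; water fraction = 0.346.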